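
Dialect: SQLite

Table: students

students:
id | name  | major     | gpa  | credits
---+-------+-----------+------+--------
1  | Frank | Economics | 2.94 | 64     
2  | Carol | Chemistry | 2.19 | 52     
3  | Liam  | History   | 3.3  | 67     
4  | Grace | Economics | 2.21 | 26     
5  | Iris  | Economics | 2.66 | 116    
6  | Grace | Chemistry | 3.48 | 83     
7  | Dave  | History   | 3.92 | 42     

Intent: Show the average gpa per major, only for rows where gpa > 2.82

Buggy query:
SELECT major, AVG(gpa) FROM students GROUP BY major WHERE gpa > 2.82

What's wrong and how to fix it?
Bug: WHERE cannot follow GROUP BY

Fix: Place WHERE between FROM and GROUP BY

Corrected query:
SELECT major, AVG(gpa) FROM students WHERE gpa > 2.82 GROUP BY major

Result:
major     | AVG(gpa)
----------+---------
Chemistry | 3.48    
Economics | 2.94    
History   | 3.61    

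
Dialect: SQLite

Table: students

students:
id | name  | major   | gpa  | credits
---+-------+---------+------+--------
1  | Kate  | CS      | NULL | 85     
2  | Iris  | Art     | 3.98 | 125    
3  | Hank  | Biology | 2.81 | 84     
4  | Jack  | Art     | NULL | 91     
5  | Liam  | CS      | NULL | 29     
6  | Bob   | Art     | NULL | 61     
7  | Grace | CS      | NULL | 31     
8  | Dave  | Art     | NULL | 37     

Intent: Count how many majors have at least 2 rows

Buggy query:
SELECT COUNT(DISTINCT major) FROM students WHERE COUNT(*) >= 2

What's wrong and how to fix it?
Bug: COUNT(*) cannot appear in WHERE; the per-group count doesn't exist yet

Fix: Use a subquery that GROUPs and filters with HAVING, then count its rows

Corrected query:
SELECT COUNT(*) FROM (SELECT major FROM students GROUP BY major HAVING COUNT(*) >= 2)

Result:
COUNT(*)
--------
2       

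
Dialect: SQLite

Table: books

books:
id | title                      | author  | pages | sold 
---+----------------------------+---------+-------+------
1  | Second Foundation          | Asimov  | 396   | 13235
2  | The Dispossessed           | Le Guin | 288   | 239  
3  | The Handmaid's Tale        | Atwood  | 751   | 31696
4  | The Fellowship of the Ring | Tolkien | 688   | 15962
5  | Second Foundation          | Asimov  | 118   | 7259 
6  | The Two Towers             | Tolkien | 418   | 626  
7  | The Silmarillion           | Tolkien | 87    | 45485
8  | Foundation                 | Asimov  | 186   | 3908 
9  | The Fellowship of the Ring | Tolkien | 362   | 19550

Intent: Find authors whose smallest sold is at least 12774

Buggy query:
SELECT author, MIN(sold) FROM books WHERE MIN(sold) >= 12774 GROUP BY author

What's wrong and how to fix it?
Bug: Aggregates like MIN are computed per group after WHERE runs

Fix: Replace WHERE with HAVING after the GROUP BY

Corrected query:
SELECT author, MIN(sold) FROM books GROUP BY author HAVING MIN(sold) >= 12774

Result:
author | MIN(sold)
-------+----------
Atwood | 31696    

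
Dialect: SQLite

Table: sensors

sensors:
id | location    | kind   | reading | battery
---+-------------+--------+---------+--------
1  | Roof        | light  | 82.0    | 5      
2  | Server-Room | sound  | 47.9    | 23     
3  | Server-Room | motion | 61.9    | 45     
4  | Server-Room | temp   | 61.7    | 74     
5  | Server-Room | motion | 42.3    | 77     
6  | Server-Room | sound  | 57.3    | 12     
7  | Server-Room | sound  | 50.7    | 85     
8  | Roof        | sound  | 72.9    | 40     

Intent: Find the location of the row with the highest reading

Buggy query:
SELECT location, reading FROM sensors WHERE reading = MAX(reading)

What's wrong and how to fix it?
Bug: MAX(reading) is an aggregate and cannot be used directly in WHERE

Fix: Use a subquery: WHERE reading = (SELECT MAX(reading) FROM sensors)

Corrected query:
SELECT location, reading FROM sensors WHERE reading = (SELECT MAX(reading) FROM sensors)

Result:
location | reading
---------+--------
Roof     | 82     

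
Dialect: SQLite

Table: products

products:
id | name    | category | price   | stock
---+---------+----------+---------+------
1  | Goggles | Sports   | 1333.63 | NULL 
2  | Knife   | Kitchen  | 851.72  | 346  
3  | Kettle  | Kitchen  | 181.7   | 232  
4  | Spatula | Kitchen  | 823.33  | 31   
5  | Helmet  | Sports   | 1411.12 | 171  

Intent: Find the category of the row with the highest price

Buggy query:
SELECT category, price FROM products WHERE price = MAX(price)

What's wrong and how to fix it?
Bug: MAX(price) is an aggregate and cannot be used directly in WHERE

Fix: Use a subquery: WHERE price = (SELECT MAX(price) FROM products)

Corrected query:
SELECT category, price FROM products WHERE price = (SELECT MAX(price) FROM products)

Result:
category | price  
---------+--------
Sports   | 1411.12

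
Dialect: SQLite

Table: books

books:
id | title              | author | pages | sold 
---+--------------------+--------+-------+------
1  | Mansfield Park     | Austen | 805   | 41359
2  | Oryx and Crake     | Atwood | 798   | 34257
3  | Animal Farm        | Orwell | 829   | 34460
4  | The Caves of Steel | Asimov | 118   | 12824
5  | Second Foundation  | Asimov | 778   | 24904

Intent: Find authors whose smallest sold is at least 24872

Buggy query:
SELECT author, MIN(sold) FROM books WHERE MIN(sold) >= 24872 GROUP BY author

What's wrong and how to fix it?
Bug: Aggregates like MIN are computed per group after WHERE runs

Fix: Replace WHERE with HAVING after the GROUP BY

Corrected query:
SELECT author, MIN(sold) FROM books GROUP BY author HAVING MIN(sold) >= 24872

Result:
author | MIN(sold)
-------+----------
Atwood | 34257    
Austen | 41359    
Orwell | 34460    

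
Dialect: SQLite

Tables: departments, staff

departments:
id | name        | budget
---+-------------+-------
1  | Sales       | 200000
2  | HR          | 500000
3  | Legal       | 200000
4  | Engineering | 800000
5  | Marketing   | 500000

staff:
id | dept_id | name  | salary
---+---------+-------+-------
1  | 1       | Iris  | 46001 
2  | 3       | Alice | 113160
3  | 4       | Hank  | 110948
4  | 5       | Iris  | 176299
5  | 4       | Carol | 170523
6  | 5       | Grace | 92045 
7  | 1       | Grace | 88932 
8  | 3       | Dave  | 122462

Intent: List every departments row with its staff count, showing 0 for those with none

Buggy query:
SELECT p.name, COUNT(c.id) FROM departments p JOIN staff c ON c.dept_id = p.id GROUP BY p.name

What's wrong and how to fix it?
Bug: An inner join excludes parents with zero children

Fix: Switch to LEFT JOIN to retain unmatched parent rows

Corrected query:
SELECT p.name, COUNT(c.id) FROM departments p LEFT JOIN staff c ON c.dept_id = p.id GROUP BY p.name

Result:
name        | COUNT(c.id)
------------+------------
Engineering | 2          
HR          | 0          
Legal       | 2          
Marketing   | 2          
Sales       | 2          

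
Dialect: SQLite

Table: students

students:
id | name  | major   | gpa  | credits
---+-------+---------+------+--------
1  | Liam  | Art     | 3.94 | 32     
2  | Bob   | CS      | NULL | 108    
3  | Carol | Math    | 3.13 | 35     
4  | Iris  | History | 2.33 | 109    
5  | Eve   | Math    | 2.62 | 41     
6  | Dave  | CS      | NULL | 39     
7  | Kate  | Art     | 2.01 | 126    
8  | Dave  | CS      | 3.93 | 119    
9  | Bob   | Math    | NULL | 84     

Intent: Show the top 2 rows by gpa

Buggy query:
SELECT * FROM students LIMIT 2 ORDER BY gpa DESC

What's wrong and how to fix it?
Bug: LIMIT must come after ORDER BY

Fix: Sort with ORDER BY, then apply LIMIT

Corrected query:
SELECT * FROM students ORDER BY gpa DESC LIMIT 2

Result:
id | name | major | gpa  | credits
---+------+-------+------+--------
1  | Liam | Art   | 3.94 | 32     
8  | Dave | CS    | 3.93 | 119    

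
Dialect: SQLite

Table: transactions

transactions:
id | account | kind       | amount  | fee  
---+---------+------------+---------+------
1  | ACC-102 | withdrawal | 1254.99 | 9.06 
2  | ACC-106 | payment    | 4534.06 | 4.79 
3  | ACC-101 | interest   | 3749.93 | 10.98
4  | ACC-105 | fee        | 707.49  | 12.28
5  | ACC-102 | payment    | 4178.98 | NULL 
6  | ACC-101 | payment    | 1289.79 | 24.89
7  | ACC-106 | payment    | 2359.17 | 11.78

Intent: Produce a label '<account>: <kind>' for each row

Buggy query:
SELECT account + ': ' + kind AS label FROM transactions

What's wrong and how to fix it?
Bug: SQLite uses || for string concatenation; + coerces text to numbers (yielding 0)

Fix: Replace + with || to concatenate text

Corrected query:
SELECT account || ': ' || kind AS label FROM transactions

Result:
label              
-------------------
ACC-102: withdrawal
ACC-106: payment   
ACC-101: interest  
ACC-105: fee       
ACC-102: payment   
ACC-101: payment   
ACC-106: payment   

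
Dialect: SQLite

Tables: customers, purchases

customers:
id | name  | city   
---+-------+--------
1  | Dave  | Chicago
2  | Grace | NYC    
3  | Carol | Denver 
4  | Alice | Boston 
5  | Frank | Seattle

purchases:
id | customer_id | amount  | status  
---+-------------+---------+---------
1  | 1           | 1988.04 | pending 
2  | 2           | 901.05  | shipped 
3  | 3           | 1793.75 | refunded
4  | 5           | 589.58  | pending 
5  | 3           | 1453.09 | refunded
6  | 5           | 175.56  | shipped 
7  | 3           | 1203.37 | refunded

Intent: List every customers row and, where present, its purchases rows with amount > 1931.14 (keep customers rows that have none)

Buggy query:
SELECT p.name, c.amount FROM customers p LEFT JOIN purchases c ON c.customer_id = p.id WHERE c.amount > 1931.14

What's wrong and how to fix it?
Bug: Filtering c.amount in WHERE discards the NULL rows produced by LEFT JOIN, turning it into an inner join

Fix: Move the right-table condition into the ON clause so unmatched parents are kept

Corrected query:
SELECT p.name, c.amount FROM customers p LEFT JOIN purchases c ON c.customer_id = p.id AND c.amount > 1931.14

Result:
name  | amount 
------+--------
Dave  | 1988.04
Grace | NULL   
Carol | NULL   
Alice | NULL   
Frank | NULL   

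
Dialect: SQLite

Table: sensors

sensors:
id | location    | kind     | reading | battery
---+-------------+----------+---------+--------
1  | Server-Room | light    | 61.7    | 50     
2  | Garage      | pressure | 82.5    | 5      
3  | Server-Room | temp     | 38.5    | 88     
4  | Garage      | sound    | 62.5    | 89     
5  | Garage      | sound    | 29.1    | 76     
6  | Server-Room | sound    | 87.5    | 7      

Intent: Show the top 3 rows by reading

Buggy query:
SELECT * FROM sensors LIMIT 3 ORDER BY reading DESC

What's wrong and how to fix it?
Bug: LIMIT must come after ORDER BY

Fix: Sort with ORDER BY, then apply LIMIT

Corrected query:
SELECT * FROM sensors ORDER BY reading DESC LIMIT 3

Result:
id | location    | kind     | reading | battery
---+-------------+----------+---------+--------
6  | Server-Room | sound    | 87.5    | 7      
2  | Garage      | pressure | 82.5    | 5      
4  | Garage      | sound    | 62.5    | 89     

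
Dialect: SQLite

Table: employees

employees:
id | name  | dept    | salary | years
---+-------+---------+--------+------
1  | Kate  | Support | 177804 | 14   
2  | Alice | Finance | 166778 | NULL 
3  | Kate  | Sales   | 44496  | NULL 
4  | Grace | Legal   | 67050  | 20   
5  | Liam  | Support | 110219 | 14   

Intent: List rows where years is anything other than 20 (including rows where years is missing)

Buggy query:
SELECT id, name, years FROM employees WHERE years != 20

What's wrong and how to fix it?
Bug: Inequality against NULL is unknown, not true; rows with NULL are dropped

Fix: Handle NULL separately with IS NULL alongside the inequality

Corrected query:
SELECT id, name, years FROM employees WHERE years != 20 OR years IS NULL

Result:
id | name  | years
---+-------+------
1  | Kate  | 14   
2  | Alice | NULL 
3  | Kate  | NULL 
5  | Liam  | 14   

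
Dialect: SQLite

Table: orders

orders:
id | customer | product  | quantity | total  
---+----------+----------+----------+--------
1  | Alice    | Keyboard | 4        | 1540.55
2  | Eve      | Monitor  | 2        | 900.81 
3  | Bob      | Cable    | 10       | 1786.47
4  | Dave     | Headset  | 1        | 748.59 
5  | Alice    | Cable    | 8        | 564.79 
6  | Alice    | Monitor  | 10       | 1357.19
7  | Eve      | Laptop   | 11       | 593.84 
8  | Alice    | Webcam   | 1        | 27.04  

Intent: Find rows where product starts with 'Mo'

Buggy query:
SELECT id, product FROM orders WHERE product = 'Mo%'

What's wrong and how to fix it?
Bug: Wildcards only work with LIKE; '=' treats '%' as a literal character

Fix: Replace '=' with LIKE so 'Mo%' is treated as a pattern

Corrected query:
SELECT id, product FROM orders WHERE product LIKE 'Mo%'

Result:
id | product
---+--------
2  | Monitor
6  | Monitor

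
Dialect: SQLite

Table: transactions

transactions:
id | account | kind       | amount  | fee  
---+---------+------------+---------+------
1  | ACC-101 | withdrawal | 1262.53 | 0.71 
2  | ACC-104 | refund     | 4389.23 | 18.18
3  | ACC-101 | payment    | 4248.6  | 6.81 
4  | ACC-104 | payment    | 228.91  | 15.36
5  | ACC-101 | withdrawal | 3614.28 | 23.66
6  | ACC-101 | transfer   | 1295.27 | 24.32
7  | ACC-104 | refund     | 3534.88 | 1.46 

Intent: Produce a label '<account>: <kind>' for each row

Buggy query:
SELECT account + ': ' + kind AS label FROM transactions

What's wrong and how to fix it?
Bug: '+' is numeric addition; on text columns SQLite converts them to 0 instead of concatenating

Fix: Replace + with || to concatenate text

Corrected query:
SELECT account || ': ' || kind AS label FROM transactions

Result:
label              
-------------------
ACC-101: withdrawal
ACC-104: refund    
ACC-101: payment   
ACC-104: payment   
ACC-101: withdrawal
ACC-101: transfer  
ACC-104: refund    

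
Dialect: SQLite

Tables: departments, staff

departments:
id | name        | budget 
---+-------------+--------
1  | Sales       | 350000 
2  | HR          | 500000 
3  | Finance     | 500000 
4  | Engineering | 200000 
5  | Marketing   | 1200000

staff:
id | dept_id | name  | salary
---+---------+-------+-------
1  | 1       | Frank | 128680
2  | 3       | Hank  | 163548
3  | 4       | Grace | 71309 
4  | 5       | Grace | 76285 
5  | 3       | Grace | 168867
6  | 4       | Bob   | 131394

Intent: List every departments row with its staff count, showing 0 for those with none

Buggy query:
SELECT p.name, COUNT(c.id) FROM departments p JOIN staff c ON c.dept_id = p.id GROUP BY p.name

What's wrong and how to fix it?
Bug: An inner join excludes parents with zero children

Fix: Use LEFT JOIN so parents without children still appear (COUNT(c.id) gives 0)

Corrected query:
SELECT p.name, COUNT(c.id) FROM departments p LEFT JOIN staff c ON c.dept_id = p.id GROUP BY p.name

Result:
name        | COUNT(c.id)
------------+------------
Engineering | 2          
Finance     | 2          
HR          | 0          
Marketing   | 1          
Sales       | 1          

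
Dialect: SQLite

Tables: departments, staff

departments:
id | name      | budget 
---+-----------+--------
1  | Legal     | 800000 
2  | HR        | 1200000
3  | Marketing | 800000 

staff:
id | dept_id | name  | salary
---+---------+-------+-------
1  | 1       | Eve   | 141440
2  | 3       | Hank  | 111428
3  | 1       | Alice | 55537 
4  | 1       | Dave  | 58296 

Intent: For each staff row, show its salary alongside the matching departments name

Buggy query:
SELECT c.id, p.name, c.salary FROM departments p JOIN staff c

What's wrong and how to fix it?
Bug: Missing join condition: each staff row is matched to all departments rows instead of just its own

Fix: Add ON c.dept_id = p.id to the JOIN

Corrected query:
SELECT c.id, p.name, c.salary FROM departments p JOIN staff c ON c.dept_id = p.id

Result:
id | name      | salary
---+-----------+-------
1  | Legal     | 141440
2  | Marketing | 111428
3  | Legal     | 55537 
4  | Legal     | 58296 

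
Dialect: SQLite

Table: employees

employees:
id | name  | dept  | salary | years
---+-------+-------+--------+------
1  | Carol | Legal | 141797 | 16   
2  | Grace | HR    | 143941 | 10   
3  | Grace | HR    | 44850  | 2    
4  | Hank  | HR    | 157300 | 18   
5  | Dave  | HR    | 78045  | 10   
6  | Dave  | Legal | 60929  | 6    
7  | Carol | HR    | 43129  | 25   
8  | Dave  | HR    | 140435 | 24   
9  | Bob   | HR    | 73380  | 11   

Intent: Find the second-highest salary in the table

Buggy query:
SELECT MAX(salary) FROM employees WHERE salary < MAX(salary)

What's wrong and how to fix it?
Bug: MAX(salary) on the right of the comparison is an aggregate-in-WHERE error

Fix: Put the inner MAX in a scalar subquery

Corrected query:
SELECT MAX(salary) FROM employees WHERE salary < (SELECT MAX(salary) FROM employees)

Result:
MAX(salary)
-----------
143941     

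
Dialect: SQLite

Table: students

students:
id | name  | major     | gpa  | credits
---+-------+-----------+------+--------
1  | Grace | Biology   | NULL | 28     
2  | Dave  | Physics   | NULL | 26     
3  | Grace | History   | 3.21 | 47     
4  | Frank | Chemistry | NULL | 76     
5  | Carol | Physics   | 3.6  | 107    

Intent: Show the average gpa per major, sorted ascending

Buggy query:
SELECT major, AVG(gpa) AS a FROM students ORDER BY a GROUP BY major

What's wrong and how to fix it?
Bug: GROUP BY must precede ORDER BY

Fix: Move ORDER BY to the end, after GROUP BY

Corrected query:
SELECT major, AVG(gpa) AS a FROM students GROUP BY major ORDER BY a

Result:
major     | a   
----------+-----
Biology   | NULL
Chemistry | NULL
History   | 3.21
Physics   | 3.6 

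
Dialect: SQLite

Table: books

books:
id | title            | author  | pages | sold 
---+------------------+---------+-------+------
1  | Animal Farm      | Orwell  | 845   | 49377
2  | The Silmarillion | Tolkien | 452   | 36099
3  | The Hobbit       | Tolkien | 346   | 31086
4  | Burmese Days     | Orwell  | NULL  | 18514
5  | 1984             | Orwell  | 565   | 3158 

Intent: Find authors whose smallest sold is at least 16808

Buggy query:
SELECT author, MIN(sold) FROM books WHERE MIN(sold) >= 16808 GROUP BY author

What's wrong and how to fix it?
Bug: MIN() in WHERE is a misuse of aggregate

Fix: Replace WHERE with HAVING after the GROUP BY

Corrected query:
SELECT author, MIN(sold) FROM books GROUP BY author HAVING MIN(sold) >= 16808

Result:
author  | MIN(sold)
--------+----------
Tolkien | 31086    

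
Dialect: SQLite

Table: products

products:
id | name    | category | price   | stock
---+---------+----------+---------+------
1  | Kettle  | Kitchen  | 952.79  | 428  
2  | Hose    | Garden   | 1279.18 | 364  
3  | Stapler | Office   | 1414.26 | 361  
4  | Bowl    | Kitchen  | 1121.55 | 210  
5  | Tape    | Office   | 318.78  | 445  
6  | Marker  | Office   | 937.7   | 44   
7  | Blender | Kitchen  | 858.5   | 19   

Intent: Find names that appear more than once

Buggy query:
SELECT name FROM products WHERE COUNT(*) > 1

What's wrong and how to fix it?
Bug: WHERE can't reference COUNT(*); aggregates are computed after WHERE

Fix: GROUP BY name, then filter groups with HAVING COUNT(*) > 1

Corrected query:
SELECT name FROM products GROUP BY name HAVING COUNT(*) > 1

Result:
(no rows)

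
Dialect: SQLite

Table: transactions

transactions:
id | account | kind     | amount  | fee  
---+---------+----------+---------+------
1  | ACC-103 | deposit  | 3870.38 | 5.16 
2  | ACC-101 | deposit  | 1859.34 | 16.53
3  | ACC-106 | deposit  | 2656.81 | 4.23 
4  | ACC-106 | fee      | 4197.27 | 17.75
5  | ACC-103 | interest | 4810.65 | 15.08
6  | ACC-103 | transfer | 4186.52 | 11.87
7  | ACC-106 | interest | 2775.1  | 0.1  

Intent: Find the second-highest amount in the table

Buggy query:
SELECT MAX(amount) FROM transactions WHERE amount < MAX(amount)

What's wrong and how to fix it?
Bug: MAX(amount) on the right of the comparison is an aggregate-in-WHERE error

Fix: Compute the overall MAX in a subquery, then take MAX of rows below it

Corrected query:
SELECT MAX(amount) FROM transactions WHERE amount < (SELECT MAX(amount) FROM transactions)

Result:
MAX(amount)
-----------
4197.27    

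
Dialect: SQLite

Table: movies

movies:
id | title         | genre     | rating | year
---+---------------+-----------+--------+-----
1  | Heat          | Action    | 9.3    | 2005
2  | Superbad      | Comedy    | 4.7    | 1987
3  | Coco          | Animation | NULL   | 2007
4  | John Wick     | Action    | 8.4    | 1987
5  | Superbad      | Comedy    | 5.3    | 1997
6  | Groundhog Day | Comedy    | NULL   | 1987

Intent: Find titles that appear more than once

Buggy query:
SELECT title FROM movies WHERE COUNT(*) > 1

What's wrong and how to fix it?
Bug: COUNT(*) is an aggregate and cannot be used in WHERE

Fix: GROUP BY title, then filter groups with HAVING COUNT(*) > 1

Corrected query:
SELECT title FROM movies GROUP BY title HAVING COUNT(*) > 1

Result:
title   
--------
Superbad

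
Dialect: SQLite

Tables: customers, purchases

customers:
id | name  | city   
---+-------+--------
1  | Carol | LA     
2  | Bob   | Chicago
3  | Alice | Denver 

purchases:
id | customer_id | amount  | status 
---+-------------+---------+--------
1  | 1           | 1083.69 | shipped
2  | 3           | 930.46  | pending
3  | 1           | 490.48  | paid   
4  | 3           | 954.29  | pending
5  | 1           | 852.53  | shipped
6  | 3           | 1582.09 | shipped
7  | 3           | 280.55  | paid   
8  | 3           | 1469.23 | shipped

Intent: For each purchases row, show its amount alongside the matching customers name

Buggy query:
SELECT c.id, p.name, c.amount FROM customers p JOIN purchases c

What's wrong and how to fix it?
Bug: Missing join condition: each purchases row is matched to all customers rows instead of just its own

Fix: Specify the join condition linking the foreign key to the parent id

Corrected query:
SELECT c.id, p.name, c.amount FROM customers p JOIN purchases c ON c.customer_id = p.id

Result:
id | name  | amount 
---+-------+--------
1  | Carol | 1083.69
2  | Alice | 930.46 
3  | Carol | 490.48 
4  | Alice | 954.29 
5  | Carol | 852.53 
6  | Alice | 1582.09
7  | Alice | 280.55 
8  | Alice | 1469.23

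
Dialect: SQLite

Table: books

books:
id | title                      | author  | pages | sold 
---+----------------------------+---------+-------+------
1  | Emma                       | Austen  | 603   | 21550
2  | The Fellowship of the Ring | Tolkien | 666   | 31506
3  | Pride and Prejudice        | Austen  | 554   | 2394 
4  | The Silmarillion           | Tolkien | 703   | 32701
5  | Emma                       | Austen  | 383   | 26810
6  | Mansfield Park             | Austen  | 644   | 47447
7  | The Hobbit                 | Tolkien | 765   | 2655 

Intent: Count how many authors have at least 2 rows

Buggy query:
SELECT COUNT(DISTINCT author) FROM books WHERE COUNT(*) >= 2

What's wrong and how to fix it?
Bug: COUNT(*) cannot appear in WHERE; the per-group count doesn't exist yet

Fix: Group first with HAVING COUNT(*) >= 2, then COUNT the resulting groups

Corrected query:
SELECT COUNT(*) FROM (SELECT author FROM books GROUP BY author HAVING COUNT(*) >= 2)

Result:
COUNT(*)
--------
2       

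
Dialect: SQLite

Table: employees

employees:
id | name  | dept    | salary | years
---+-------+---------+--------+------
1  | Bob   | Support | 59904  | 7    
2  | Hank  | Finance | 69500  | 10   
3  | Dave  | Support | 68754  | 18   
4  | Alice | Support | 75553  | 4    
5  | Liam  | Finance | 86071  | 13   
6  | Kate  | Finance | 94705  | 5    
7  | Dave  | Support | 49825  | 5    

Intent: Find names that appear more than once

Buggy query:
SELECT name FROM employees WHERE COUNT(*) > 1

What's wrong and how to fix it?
Bug: COUNT(*) is an aggregate and cannot be used in WHERE

Fix: Group first, then use HAVING for the count condition

Corrected query:
SELECT name FROM employees GROUP BY name HAVING COUNT(*) > 1

Result:
name
----
Dave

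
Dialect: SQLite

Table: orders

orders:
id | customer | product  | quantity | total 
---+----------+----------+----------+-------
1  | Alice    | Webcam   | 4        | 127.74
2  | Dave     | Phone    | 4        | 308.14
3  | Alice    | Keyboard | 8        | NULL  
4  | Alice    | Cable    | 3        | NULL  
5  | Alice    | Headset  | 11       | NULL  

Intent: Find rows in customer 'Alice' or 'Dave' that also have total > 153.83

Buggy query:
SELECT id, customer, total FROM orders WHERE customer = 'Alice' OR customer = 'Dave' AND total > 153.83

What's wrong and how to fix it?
Bug: AND binds tighter than OR, so this parses as customer = 'Alice' OR (customer = 'Dave' AND total > 153.83)

Fix: Group the OR with parentheses (or use IN), then AND the threshold

Corrected query:
SELECT id, customer, total FROM orders WHERE (customer = 'Alice' OR customer = 'Dave') AND total > 153.83

Result:
id | customer | total 
---+----------+-------
2  | Dave     | 308.14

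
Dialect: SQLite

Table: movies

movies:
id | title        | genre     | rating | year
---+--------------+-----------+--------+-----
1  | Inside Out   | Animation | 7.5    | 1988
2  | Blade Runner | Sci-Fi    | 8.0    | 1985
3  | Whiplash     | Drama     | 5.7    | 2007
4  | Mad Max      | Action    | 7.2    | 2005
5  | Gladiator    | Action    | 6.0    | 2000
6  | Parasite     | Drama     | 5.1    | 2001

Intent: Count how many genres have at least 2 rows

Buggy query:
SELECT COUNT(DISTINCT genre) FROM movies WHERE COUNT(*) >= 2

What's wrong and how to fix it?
Bug: COUNT(*) cannot appear in WHERE; the per-group count doesn't exist yet

Fix: Use a subquery that GROUPs and filters with HAVING, then count its rows

Corrected query:
SELECT COUNT(*) FROM (SELECT genre FROM movies GROUP BY genre HAVING COUNT(*) >= 2)

Result:
COUNT(*)
--------
2       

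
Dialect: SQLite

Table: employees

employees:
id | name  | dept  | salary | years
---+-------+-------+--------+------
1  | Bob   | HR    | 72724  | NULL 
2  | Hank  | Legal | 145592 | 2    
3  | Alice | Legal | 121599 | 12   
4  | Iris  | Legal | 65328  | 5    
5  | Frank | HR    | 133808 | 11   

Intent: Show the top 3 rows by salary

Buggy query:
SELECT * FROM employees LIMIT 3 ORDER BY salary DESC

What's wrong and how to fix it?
Bug: ORDER BY cannot follow LIMIT; LIMIT is the final clause

Fix: Swap the clauses: ORDER BY first, then LIMIT

Corrected query:
SELECT * FROM employees ORDER BY salary DESC LIMIT 3

Result:
id | name  | dept  | salary | years
---+-------+-------+--------+------
2  | Hank  | Legal | 145592 | 2    
5  | Frank | HR    | 133808 | 11   
3  | Alice | Legal | 121599 | 12   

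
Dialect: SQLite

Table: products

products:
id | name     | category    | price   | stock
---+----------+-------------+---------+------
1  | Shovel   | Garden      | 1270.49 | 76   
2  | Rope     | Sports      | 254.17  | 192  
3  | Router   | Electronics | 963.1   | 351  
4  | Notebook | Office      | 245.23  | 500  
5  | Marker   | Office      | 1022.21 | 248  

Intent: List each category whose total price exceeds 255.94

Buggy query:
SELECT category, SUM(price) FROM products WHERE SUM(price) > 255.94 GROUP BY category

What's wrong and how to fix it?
Bug: SUM(price) is an aggregate, but WHERE filters rows before aggregation

Fix: Move the aggregate condition to a HAVING clause

Corrected query:
SELECT category, SUM(price) FROM products GROUP BY category HAVING SUM(price) > 255.94

Result:
category    | SUM(price)
------------+-----------
Electronics | 963.1     
Garden      | 1270.49   
Office      | 1267.44   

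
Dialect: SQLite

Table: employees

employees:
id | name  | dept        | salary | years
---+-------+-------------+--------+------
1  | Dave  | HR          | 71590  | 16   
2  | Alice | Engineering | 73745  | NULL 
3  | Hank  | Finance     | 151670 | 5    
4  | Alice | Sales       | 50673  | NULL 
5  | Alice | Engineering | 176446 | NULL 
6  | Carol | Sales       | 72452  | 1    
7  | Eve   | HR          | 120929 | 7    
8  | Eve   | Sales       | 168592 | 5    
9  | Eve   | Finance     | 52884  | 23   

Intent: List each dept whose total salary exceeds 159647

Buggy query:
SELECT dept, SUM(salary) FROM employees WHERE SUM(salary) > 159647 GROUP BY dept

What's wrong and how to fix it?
Bug: Aggregate functions cannot appear in a WHERE clause

Fix: Use HAVING (which filters groups after aggregation) instead of WHERE

Corrected query:
SELECT dept, SUM(salary) FROM employees GROUP BY dept HAVING SUM(salary) > 159647

Result:
dept        | SUM(salary)
------------+------------
Engineering | 250191     
Finance     | 204554     
HR          | 192519     
Sales       | 291717     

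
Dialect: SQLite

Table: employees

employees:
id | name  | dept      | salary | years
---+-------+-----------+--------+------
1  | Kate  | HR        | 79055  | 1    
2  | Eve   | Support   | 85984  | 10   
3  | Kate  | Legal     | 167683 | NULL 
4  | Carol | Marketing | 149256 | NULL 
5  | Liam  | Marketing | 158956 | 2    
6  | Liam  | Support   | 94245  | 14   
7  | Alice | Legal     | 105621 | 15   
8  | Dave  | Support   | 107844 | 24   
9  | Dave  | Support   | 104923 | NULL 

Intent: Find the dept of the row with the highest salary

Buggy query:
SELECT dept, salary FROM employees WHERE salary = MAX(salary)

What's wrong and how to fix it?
Bug: WHERE is evaluated per row; an aggregate over the whole table isn't defined there

Fix: Use a subquery: WHERE salary = (SELECT MAX(salary) FROM employees)

Corrected query:
SELECT dept, salary FROM employees WHERE salary = (SELECT MAX(salary) FROM employees)

Result:
dept  | salary
------+-------
Legal | 167683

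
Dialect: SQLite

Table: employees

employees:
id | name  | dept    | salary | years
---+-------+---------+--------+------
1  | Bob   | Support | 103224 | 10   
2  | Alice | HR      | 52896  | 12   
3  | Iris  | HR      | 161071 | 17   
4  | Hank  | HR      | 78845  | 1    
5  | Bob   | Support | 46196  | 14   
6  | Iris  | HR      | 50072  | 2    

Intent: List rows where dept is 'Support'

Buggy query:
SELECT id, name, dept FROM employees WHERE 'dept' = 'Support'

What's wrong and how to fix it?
Bug: 'dept' in single quotes is a string literal, not the column; the comparison is literal-vs-literal and never true

Fix: Remove the quotes around the column name (or use double quotes for an identifier)

Corrected query:
SELECT id, name, dept FROM employees WHERE dept = 'Support'

Result:
id | name | dept   
---+------+--------
1  | Bob  | Support
5  | Bob  | Support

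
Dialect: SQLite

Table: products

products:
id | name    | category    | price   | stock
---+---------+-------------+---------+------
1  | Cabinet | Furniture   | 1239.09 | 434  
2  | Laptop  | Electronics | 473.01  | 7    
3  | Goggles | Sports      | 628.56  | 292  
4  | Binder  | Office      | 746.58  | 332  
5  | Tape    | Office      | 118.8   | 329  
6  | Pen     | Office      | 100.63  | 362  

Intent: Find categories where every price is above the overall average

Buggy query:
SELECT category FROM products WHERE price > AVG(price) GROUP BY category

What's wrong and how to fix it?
Bug: AVG() is an aggregate; it can't sit directly in WHERE

Fix: Compute the overall average in a scalar subquery and compare each group's MIN against it in HAVING

Corrected query:
SELECT category FROM products GROUP BY category HAVING MIN(price) > (SELECT AVG(price) FROM products)

Result:
category 
---------
Furniture
Sports   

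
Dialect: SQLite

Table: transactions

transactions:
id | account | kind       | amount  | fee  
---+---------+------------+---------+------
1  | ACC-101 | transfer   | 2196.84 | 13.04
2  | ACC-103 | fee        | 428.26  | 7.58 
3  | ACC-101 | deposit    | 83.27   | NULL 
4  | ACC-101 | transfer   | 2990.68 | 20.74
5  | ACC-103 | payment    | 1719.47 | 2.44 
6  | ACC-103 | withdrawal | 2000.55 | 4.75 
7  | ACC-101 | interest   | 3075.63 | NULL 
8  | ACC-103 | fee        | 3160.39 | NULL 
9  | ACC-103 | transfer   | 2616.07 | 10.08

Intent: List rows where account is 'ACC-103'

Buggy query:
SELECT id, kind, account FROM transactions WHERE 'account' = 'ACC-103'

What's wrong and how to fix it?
Bug: Single quotes denote string literals in SQL; the column name is being compared as a constant string

Fix: Remove the quotes around the column name (or use double quotes for an identifier)

Corrected query:
SELECT id, kind, account FROM transactions WHERE account = 'ACC-103'

Result:
id | kind       | account
---+------------+--------
2  | fee        | ACC-103
5  | payment    | ACC-103
6  | withdrawal | ACC-103
8  | fee        | ACC-103
9  | transfer   | ACC-103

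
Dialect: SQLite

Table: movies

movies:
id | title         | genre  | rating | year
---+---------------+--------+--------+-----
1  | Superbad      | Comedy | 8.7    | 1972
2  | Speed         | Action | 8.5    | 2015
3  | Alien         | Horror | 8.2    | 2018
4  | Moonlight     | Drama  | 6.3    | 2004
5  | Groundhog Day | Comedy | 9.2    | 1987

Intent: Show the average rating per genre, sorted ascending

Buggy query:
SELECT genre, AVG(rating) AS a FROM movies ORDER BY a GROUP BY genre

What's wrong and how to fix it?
Bug: ORDER BY appears before GROUP BY; SQL clause order requires GROUP BY first

Fix: Move ORDER BY to the end, after GROUP BY

Corrected query:
SELECT genre, AVG(rating) AS a FROM movies GROUP BY genre ORDER BY a

Result:
genre  | a   
-------+-----
Drama  | 6.3 
Horror | 8.2 
Action | 8.5 
Comedy | 8.95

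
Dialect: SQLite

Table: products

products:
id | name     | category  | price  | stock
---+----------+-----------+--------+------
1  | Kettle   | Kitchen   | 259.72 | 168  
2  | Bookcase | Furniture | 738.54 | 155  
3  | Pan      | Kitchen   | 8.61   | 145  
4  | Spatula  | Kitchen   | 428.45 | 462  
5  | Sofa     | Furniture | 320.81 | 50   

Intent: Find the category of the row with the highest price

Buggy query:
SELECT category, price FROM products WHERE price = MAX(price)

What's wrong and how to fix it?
Bug: WHERE is evaluated per row; an aggregate over the whole table isn't defined there

Fix: Use a subquery: WHERE price = (SELECT MAX(price) FROM products)

Corrected query:
SELECT category, price FROM products WHERE price = (SELECT MAX(price) FROM products)

Result:
category  | price 
----------+-------
Furniture | 738.54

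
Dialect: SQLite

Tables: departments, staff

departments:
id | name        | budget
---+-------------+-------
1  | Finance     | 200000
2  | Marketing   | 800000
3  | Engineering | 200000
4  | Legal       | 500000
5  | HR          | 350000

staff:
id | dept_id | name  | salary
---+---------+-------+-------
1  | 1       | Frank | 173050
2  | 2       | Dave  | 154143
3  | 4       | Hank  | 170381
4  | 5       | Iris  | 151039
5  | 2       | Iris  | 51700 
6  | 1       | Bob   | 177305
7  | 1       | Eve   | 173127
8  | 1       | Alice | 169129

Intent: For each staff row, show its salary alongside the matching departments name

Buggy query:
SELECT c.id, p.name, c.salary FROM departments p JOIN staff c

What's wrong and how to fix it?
Bug: Missing join condition: each staff row is matched to all departments rows instead of just its own

Fix: Add ON c.dept_id = p.id to the JOIN

Corrected query:
SELECT c.id, p.name, c.salary FROM departments p JOIN staff c ON c.dept_id = p.id

Result:
id | name      | salary
---+-----------+-------
1  | Finance   | 173050
2  | Marketing | 154143
3  | Legal     | 170381
4  | HR        | 151039
5  | Marketing | 51700 
6  | Finance   | 177305
7  | Finance   | 173127
8  | Finance   | 169129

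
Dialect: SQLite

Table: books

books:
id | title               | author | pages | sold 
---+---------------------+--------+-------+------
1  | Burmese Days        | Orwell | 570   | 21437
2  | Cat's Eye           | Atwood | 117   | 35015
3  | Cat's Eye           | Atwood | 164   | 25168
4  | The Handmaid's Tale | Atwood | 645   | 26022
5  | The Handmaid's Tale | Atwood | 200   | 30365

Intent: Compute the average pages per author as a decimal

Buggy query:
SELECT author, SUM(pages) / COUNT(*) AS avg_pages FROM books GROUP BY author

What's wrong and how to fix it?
Bug: SUM(pages) and COUNT(*) are both integers; the division truncates the fractional part

Fix: Multiply by 1.0 (or CAST to REAL) to force floating-point division

Corrected query:
SELECT author, SUM(pages) * 1.0 / COUNT(*) AS avg_pages FROM books GROUP BY author

Result:
author | avg_pages
-------+----------
Atwood | 281.5    
Orwell | 570      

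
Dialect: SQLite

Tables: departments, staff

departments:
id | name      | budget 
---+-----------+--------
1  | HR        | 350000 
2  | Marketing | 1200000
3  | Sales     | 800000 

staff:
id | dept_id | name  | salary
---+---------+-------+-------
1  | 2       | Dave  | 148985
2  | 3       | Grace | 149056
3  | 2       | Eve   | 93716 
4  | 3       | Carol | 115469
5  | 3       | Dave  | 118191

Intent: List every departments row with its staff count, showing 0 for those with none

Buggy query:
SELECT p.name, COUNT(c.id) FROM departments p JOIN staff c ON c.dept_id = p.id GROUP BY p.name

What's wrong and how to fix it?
Bug: An inner join excludes parents with zero children

Fix: Use LEFT JOIN so parents without children still appear (COUNT(c.id) gives 0)

Corrected query:
SELECT p.name, COUNT(c.id) FROM departments p LEFT JOIN staff c ON c.dept_id = p.id GROUP BY p.name

Result:
name      | COUNT(c.id)
----------+------------
HR        | 0          
Marketing | 2          
Sales     | 3          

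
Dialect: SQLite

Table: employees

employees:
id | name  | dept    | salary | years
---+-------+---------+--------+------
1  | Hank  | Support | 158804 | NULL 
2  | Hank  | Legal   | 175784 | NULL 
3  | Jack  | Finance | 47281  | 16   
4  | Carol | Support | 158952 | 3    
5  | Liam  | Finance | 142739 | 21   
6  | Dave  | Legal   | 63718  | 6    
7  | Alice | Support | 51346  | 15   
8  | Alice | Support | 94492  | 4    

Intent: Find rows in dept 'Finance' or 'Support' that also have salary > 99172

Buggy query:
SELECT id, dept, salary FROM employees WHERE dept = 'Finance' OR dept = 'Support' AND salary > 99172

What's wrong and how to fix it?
Bug: AND binds tighter than OR, so this parses as dept = 'Finance' OR (dept = 'Support' AND salary > 99172)

Fix: Group the OR with parentheses (or use IN), then AND the threshold

Corrected query:
SELECT id, dept, salary FROM employees WHERE (dept = 'Finance' OR dept = 'Support') AND salary > 99172

Result:
id | dept    | salary
---+---------+-------
1  | Support | 158804
4  | Support | 158952
5  | Finance | 142739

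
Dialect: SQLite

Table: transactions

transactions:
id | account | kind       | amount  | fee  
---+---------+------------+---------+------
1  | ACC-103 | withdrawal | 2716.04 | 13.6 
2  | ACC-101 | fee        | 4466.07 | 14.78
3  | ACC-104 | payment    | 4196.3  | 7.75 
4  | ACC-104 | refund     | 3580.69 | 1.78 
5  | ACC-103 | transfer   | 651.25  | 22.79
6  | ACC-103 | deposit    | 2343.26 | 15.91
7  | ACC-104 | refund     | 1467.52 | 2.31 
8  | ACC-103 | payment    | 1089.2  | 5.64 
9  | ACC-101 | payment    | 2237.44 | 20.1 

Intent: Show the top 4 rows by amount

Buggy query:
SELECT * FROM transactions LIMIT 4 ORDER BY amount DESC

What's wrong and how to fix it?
Bug: LIMIT must come after ORDER BY

Fix: Swap the clauses: ORDER BY first, then LIMIT

Corrected query:
SELECT * FROM transactions ORDER BY amount DESC LIMIT 4

Result:
id | account | kind       | amount  | fee  
---+---------+------------+---------+------
2  | ACC-101 | fee        | 4466.07 | 14.78
3  | ACC-104 | payment    | 4196.3  | 7.75 
4  | ACC-104 | refund     | 3580.69 | 1.78 
1  | ACC-103 | withdrawal | 2716.04 | 13.6 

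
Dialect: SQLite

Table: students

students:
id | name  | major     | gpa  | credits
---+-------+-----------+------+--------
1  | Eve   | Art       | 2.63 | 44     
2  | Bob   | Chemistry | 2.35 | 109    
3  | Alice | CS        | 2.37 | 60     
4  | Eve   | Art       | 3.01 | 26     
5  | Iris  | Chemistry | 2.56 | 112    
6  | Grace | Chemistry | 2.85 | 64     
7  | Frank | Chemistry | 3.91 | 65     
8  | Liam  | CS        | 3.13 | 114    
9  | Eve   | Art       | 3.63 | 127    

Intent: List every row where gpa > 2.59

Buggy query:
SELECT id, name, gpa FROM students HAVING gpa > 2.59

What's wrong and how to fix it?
Bug: This is a non-aggregate query (no GROUP BY, no aggregates), so in SQLite the HAVING clause is invalid here; a row-level condition belongs in WHERE

Fix: Replace HAVING with WHERE since the condition applies to individual rows

Corrected query:
SELECT id, name, gpa FROM students WHERE gpa > 2.59

Result:
id | name  | gpa 
---+-------+-----
1  | Eve   | 2.63
4  | Eve   | 3.01
6  | Grace | 2.85
7  | Frank | 3.91
8  | Liam  | 3.13
9  | Eve   | 3.63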